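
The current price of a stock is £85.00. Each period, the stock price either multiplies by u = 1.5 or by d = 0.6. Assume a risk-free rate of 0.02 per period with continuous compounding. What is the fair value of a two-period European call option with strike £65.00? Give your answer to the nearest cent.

Risk-neutral probability p = (e^0.02 − 0.6)/(1.5 − 0.6) = 0.4202/0.9000 = 0.4669
Terminal stock prices: S_uu = 191.2, S_ud = 76.5, S_dd = 30.6
Terminal payoffs (S − K): max(126.2, 0) = 126.2, max(11.5, 0) = 11.5, max(-34.4, 0) = 0
Node u (S = 127.5): V_u = e^(−0.02)·[0.4669·126.2500 + 0.5331·11.5000] = 63.7871
Node d (S = 51): V_d = e^(−0.02)·[0.4669·11.5000 + 0.5331·0.0000] = 5.2629
Node 0 (S = 85): V_0 = e^(−0.02)·[0.4669·63.7871 + 0.5331·5.2629] = 31.9420

£31.94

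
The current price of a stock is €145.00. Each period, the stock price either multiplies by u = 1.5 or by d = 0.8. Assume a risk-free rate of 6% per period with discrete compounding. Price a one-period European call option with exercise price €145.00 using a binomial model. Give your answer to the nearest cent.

Risk-neutral probability p = (1 + 0.06 − 0.8)/(1.5 − 0.8) = 0.2600/0.7000 = 0.3714
Terminal stock prices: S_u = 217.5, S_d = 116
Terminal payoffs (S − K): max(72.5, 0) = 72.5, max(-29, 0) = 0
Node 0 (S = 145): V_0 = 1/1.06·[0.3714·72.5000 + 0.6286·0.0000] = 25.4043

€25.40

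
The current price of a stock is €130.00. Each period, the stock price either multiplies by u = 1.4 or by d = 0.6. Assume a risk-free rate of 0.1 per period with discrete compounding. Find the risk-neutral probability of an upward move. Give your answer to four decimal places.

p = 0.6250

Risk-neutral probability p = (1 + 0.1 − 0.6)/(1.4 − 0.6) = 0.5000/0.8000 = 0.6250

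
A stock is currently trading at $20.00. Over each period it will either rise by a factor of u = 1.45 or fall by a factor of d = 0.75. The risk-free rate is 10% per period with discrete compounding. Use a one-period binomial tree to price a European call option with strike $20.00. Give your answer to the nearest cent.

$4.09

Risk-neutral probability p = (1 + 0.1 − 0.75)/(1.45 − 0.75) = 0.3500/0.7000 = 0.5000
Terminal stock prices: S_u = 29, S_d = 15
Terminal payoffs (S − K): max(9, 0) = 9, max(-5, 0) = 0
Node 0 (S = 20): V_0 = 1/1.1·[0.5000·9.0000 + 0.5000·0.0000] = 4.0909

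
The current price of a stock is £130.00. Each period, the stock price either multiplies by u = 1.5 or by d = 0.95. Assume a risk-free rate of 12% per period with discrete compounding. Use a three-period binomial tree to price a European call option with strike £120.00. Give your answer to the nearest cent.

Risk-neutral probability p = (1 + 0.12 − 0.95)/(1.5 − 0.95) = 0.1700/0.5500 = 0.3091
Terminal stock prices: S_uuu = 438.8, S_uud = 277.9, S_udd = 176, S_ddd = 111.5
Terminal payoffs (S − K): max(318.8, 0) = 318.8, max(157.9, 0) = 157.9, max(55.99, 0) = 55.99, max(-8.541, 0) = 0
Node uu (S = 292.5): V_uu = 1/1.12·[0.3091·318.7500 + 0.6909·157.8750] = 185.3571
Node ud (S = 185.2): V_ud = 1/1.12·[0.3091·157.8750 + 0.6909·55.9875] = 78.1071
Node dd (S = 117.3): V_dd = 1/1.12·[0.3091·55.9875 + 0.6909·0.0000] = 15.4511
Node u (S = 195): V_u = 1/1.12·[0.3091·185.3571 + 0.6909·78.1071] = 99.3367
Node d (S = 123.5): V_d = 1/1.12·[0.3091·78.1071 + 0.6909·15.4511] = 31.0871
Node 0 (S = 130): V_0 = 1/1.12·[0.3091·99.3367 + 0.6909·31.0871] = 46.5914

£46.59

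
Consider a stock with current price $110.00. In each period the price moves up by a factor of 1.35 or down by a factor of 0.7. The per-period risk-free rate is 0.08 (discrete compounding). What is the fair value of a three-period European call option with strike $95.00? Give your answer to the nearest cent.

$43.19

Risk-neutral probability p = (1 + 0.08 − 0.7)/(1.35 − 0.7) = 0.3800/0.6500 = 0.5846
Terminal stock prices: S_uuu = 270.6, S_uud = 140.3, S_udd = 72.76, S_ddd = 37.73
Terminal payoffs (S − K): max(175.6, 0) = 175.6, max(45.33, 0) = 45.33, max(-22.24, 0) = 0, max(-57.27, 0) = 0
Node uu (S = 200.5): V_uu = 1/1.08·[0.5846·175.6413 + 0.4154·45.3325] = 112.5120
Node ud (S = 103.9): V_ud = 1/1.08·[0.5846·45.3325 + 0.4154·0.0000] = 24.5390
Node dd (S = 53.9): V_dd = 1/1.08·[0.5846·0.0000 + 0.4154·0.0000] = 0.0000
Node u (S = 148.5): V_u = 1/1.08·[0.5846·112.5120 + 0.4154·24.5390] = 70.3420
Node d (S = 77): V_d = 1/1.08·[0.5846·24.5390 + 0.4154·0.0000] = 13.2832
Node 0 (S = 110): V_0 = 1/1.08·[0.5846·70.3420 + 0.4154·13.2832] = 43.1858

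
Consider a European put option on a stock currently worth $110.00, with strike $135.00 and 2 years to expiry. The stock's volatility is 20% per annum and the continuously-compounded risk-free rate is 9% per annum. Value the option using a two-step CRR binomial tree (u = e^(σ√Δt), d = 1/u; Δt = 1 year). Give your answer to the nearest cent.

CRR parameters: u = e^(σ√Δt) = e^(0.2·√1) = 1.2214, d = 1/u = 0.8187
Per-period rate: rΔt = 0.09·1 = 0.09, so R = e^0.09 = 1.0942
Risk-neutral probability p = (e^0.09 − 0.8187)/(1.2214 − 0.8187) = 0.2754/0.4027 = 0.6840
Terminal stock prices: S_uu = 164.1, S_ud = 110, S_dd = 73.74
Terminal payoffs (K − S): max(-29.1, 0) = 0, max(25, 0) = 25, max(61.26, 0) = 61.26
Node u (S = 134.4): V_u = e^(−0.09)·[0.6840·0.0000 + 0.3160·25.0000] = 7.2192
Node d (S = 90.06): V_d = e^(−0.09)·[0.6840·25.0000 + 0.3160·61.2648] = 33.3203
Node 0 (S = 110): V_0 = e^(−0.09)·[0.6840·7.2192 + 0.3160·33.3203] = 14.1349

$14.13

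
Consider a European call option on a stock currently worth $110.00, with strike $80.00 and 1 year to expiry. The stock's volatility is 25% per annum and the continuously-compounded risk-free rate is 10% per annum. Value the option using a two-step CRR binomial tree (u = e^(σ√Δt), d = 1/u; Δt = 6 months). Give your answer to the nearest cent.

$38.01

CRR parameters: u = e^(σ√Δt) = e^(0.25·√0.5) = 1.1934, d = 1/u = 0.8380
Per-period rate: rΔt = 0.1·0.5 = 0.05, so R = e^0.05 = 1.0513
Risk-neutral probability p = (e^0.05 − 0.8380)/(1.1934 − 0.8380) = 0.2133/0.3554 = 0.6002
Terminal stock prices: S_uu = 156.7, S_ud = 110, S_dd = 77.24
Terminal payoffs (S − K): max(76.65, 0) = 76.65, max(30, 0) = 30, max(-2.759, 0) = 0
Node u (S = 131.3): V_u = e^(−0.05)·[0.6002·76.6531 + 0.3998·30.0000] = 55.1717
Node d (S = 92.18): V_d = e^(−0.05)·[0.6002·30.0000 + 0.3998·0.0000] = 17.1274
Node 0 (S = 110): V_0 = e^(−0.05)·[0.6002·55.1717 + 0.3998·17.1274] = 38.0121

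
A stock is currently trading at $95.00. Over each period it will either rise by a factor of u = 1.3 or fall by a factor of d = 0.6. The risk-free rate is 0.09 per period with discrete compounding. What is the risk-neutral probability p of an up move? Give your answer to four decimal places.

Risk-neutral probability p = (1 + 0.09 − 0.6)/(1.3 − 0.6) = 0.4900/0.7000 = 0.7000

p = 0.7000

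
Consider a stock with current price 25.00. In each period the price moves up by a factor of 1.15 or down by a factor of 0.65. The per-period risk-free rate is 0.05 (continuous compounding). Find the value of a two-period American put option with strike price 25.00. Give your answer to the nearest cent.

Risk-neutral probability p = (e^0.05 − 0.65)/(1.15 − 0.65) = 0.4013/0.5000 = 0.8025
Terminal stock prices: S_uu = 33.06, S_ud = 18.69, S_dd = 10.56
Terminal payoffs (K − S): max(-8.062, 0) = 0, max(6.312, 0) = 6.312, max(14.44, 0) = 14.44
Node u (S = 28.75): continuation = e^(−0.05)·[0.8025·0.0000 + 0.1975·6.3125] = 1.1857; exercise value = 0.0000 ≤ continuation, so V_u = 1.1857
Node d (S = 16.25): continuation = e^(−0.05)·[0.8025·6.3125 + 0.1975·14.4375] = 7.5307; exercise value = 8.7500 > continuation, so V_d = 8.7500 (exercise)
Node 0 (S = 25): continuation = e^(−0.05)·[0.8025·1.1857 + 0.1975·8.7500] = 2.5486; exercise value = 0.0000 ≤ continuation, so V_0 = 2.5486

2.55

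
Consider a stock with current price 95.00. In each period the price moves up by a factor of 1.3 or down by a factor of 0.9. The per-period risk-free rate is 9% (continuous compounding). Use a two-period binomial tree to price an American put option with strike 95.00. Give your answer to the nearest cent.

4.47

Risk-neutral probability p = (e^0.09 − 0.9)/(1.3 − 0.9) = 0.1942/0.4000 = 0.4854
Terminal stock prices: S_uu = 160.6, S_ud = 111.2, S_dd = 76.95
Terminal payoffs (K − S): max(-65.55, 0) = 0, max(-16.15, 0) = 0, max(18.05, 0) = 18.05
Node u (S = 123.5): continuation = e^(−0.09)·[0.4854·0.0000 + 0.5146·0.0000] = 0.0000; exercise value = 0.0000 ≤ continuation, so V_u = 0.0000
Node d (S = 85.5): continuation = e^(−0.09)·[0.4854·0.0000 + 0.5146·18.0500] = 8.4885; exercise value = 9.5000 > continuation, so V_d = 9.5000 (exercise)
Node 0 (S = 95): continuation = e^(−0.09)·[0.4854·0.0000 + 0.5146·9.5000] = 4.4676; exercise value = 0.0000 ≤ continuation, so V_0 = 4.4676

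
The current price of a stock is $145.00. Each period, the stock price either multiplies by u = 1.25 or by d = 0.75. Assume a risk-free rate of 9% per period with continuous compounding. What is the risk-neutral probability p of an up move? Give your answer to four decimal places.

p = 0.6883

Risk-neutral probability p = (e^0.09 − 0.75)/(1.25 − 0.75) = 0.3442/0.5000 = 0.6883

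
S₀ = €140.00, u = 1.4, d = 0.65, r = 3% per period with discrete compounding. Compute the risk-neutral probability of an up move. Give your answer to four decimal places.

Risk-neutral probability p = (1 + 0.03 − 0.65)/(1.4 − 0.65) = 0.3800/0.7500 = 0.5067

p = 0.5067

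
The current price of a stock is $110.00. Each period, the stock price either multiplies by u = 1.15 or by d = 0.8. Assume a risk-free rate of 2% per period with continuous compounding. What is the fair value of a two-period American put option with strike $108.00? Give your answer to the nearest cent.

Risk-neutral probability p = (e^0.02 − 0.8)/(1.15 − 0.8) = 0.2202/0.3500 = 0.6291
Terminal stock prices: S_uu = 145.5, S_ud = 101.2, S_dd = 70.4
Terminal payoffs (K − S): max(-37.47, 0) = 0, max(6.8, 0) = 6.8, max(37.6, 0) = 37.6
Node u (S = 126.5): continuation = e^(−0.02)·[0.6291·0.0000 + 0.3709·6.8000] = 2.4719; exercise value = 0.0000 ≤ continuation, so V_u = 2.4719
Node d (S = 88): continuation = e^(−0.02)·[0.6291·6.8000 + 0.3709·37.6000] = 17.8615; exercise value = 20.0000 > continuation, so V_d = 20.0000 (exercise)
Node 0 (S = 110): continuation = e^(−0.02)·[0.6291·2.4719 + 0.3709·20.0000] = 8.7946; exercise value = 0.0000 ≤ continuation, so V_0 = 8.7946

$8.79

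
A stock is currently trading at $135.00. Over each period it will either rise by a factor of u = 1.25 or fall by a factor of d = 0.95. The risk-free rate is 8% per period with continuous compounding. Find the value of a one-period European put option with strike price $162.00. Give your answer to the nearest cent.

Risk-neutral probability p = (e^0.08 − 0.95)/(1.25 − 0.95) = 0.1333/0.3000 = 0.4443
Terminal stock prices: S_u = 168.8, S_d = 128.2
Terminal payoffs (K − S): max(-6.75, 0) = 0, max(33.75, 0) = 33.75
Node 0 (S = 135): V_0 = e^(−0.08)·[0.4443·0.0000 + 0.5557·33.7500] = 17.3132

$17.31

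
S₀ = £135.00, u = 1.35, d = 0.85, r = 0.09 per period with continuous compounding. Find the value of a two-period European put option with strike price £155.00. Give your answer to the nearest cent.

£12.60

Risk-neutral probability p = (e^0.09 − 0.85)/(1.35 − 0.85) = 0.2442/0.5000 = 0.4883
Terminal stock prices: S_uu = 246, S_ud = 154.9, S_dd = 97.54
Terminal payoffs (K − S): max(-91.04, 0) = 0, max(0.0875, 0) = 0.0875, max(57.46, 0) = 57.46
Node u (S = 182.2): V_u = e^(−0.09)·[0.4883·0.0000 + 0.5117·0.0875] = 0.0409
Node d (S = 114.8): V_d = e^(−0.09)·[0.4883·0.0875 + 0.5117·57.4625] = 26.9093
Node 0 (S = 135): V_0 = e^(−0.09)·[0.4883·0.0409 + 0.5117·26.9093] = 12.6014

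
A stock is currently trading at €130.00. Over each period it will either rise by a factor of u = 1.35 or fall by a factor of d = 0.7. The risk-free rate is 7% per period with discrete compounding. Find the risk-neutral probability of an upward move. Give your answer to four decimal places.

Risk-neutral probability p = (1 + 0.07 − 0.7)/(1.35 − 0.7) = 0.3700/0.6500 = 0.5692

p = 0.5692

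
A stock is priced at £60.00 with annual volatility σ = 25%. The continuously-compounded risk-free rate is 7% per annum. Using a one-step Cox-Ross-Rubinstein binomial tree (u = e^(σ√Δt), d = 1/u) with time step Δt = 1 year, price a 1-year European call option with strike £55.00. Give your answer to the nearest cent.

£11.95

CRR parameters: u = e^(σ√Δt) = e^(0.25·√1) = 1.2840, d = 1/u = 0.7788
Per-period rate: rΔt = 0.07·1 = 0.07, so R = e^0.07 = 1.0725
Risk-neutral probability p = (e^0.07 − 0.7788)/(1.2840 − 0.7788) = 0.2937/0.5052 = 0.5813
Terminal stock prices: S_u = 77.04, S_d = 46.73
Terminal payoffs (S − K): max(22.04, 0) = 22.04, max(-8.272, 0) = 0
Node 0 (S = 60): V_0 = e^(−0.07)·[0.5813·22.0415 + 0.4187·0.0000] = 11.9473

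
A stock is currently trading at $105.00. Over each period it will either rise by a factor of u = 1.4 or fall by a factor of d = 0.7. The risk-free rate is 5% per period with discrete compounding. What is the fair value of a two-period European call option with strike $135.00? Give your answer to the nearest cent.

Risk-neutral probability p = (1 + 0.05 − 0.7)/(1.4 − 0.7) = 0.3500/0.7000 = 0.5000
Terminal stock prices: S_uu = 205.8, S_ud = 102.9, S_dd = 51.45
Terminal payoffs (S − K): max(70.8, 0) = 70.8, max(-32.1, 0) = 0, max(-83.55, 0) = 0
Node u (S = 147): V_u = 1/1.05·[0.5000·70.8000 + 0.5000·0.0000] = 33.7143
Node d (S = 73.5): V_d = 1/1.05·[0.5000·0.0000 + 0.5000·0.0000] = 0.0000
Node 0 (S = 105): V_0 = 1/1.05·[0.5000·33.7143 + 0.5000·0.0000] = 16.0544

$16.05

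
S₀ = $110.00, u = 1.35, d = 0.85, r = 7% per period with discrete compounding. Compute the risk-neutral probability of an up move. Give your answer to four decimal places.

p = 0.4400

Risk-neutral probability p = (1 + 0.07 − 0.85)/(1.35 − 0.85) = 0.2200/0.5000 = 0.4400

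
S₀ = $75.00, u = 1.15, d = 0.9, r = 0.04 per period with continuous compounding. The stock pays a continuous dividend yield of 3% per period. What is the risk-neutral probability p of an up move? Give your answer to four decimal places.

p = 0.4402

Per-period risk-free factor R = e^0.04 = 1.0408; dividend-adjusted growth = e^(0.04−0.03) = 1.0101.
Risk-neutral probability p = (1.0101 − 0.9)/(1.15 − 0.9) = 0.1101/0.2500 = 0.4402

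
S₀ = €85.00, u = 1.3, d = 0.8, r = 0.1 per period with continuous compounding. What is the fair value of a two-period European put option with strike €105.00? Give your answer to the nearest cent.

Risk-neutral probability p = (e^0.1 − 0.8)/(1.3 − 0.8) = 0.3052/0.5000 = 0.6103
Terminal stock prices: S_uu = 143.7, S_ud = 88.4, S_dd = 54.4
Terminal payoffs (K − S): max(-38.65, 0) = 0, max(16.6, 0) = 16.6, max(50.6, 0) = 50.6
Node u (S = 110.5): V_u = e^(−0.1)·[0.6103·0.0000 + 0.3897·16.6000] = 5.8528
Node d (S = 68): V_d = e^(−0.1)·[0.6103·16.6000 + 0.3897·50.6000] = 27.0079
Node 0 (S = 85): V_0 = e^(−0.1)·[0.6103·5.8528 + 0.3897·27.0079] = 12.7546

€12.75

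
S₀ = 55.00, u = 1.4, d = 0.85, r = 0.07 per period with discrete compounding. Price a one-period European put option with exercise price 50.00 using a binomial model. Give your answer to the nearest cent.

1.82

Risk-neutral probability p = (1 + 0.07 − 0.85)/(1.4 − 0.85) = 0.2200/0.5500 = 0.4000
Terminal stock prices: S_u = 77, S_d = 46.75
Terminal payoffs (K − S): max(-27, 0) = 0, max(3.25, 0) = 3.25
Node 0 (S = 55): V_0 = 1/1.07·[0.4000·0.0000 + 0.6000·3.2500] = 1.8224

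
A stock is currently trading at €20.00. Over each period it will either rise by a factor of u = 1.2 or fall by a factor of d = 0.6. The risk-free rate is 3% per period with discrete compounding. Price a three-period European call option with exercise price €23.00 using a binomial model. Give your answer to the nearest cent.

€3.89

Risk-neutral probability p = (1 + 0.03 − 0.6)/(1.2 − 0.6) = 0.4300/0.6000 = 0.7167
Terminal stock prices: S_uuu = 34.56, S_uud = 17.28, S_udd = 8.64, S_ddd = 4.32
Terminal payoffs (S − K): max(11.56, 0) = 11.56, max(-5.72, 0) = 0, max(-14.36, 0) = 0, max(-18.68, 0) = 0
Node uu (S = 28.8): V_uu = 1/1.03·[0.7167·11.5600 + 0.2833·0.0000] = 8.0434
Node ud (S = 14.4): V_ud = 1/1.03·[0.7167·0.0000 + 0.2833·0.0000] = 0.0000
Node dd (S = 7.2): V_dd = 1/1.03·[0.7167·0.0000 + 0.2833·0.0000] = 0.0000
Node u (S = 24): V_u = 1/1.03·[0.7167·8.0434 + 0.2833·0.0000] = 5.5965
Node d (S = 12): V_d = 1/1.03·[0.7167·0.0000 + 0.2833·0.0000] = 0.0000
Node 0 (S = 20): V_0 = 1/1.03·[0.7167·5.5965 + 0.2833·0.0000] = 3.8940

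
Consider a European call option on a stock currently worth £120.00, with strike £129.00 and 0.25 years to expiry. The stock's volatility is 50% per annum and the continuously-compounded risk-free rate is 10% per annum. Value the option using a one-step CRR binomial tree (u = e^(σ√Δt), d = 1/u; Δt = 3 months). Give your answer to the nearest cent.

CRR parameters: u = e^(σ√Δt) = e^(0.5·√0.25) = 1.2840, d = 1/u = 0.7788
Per-period rate: rΔt = 0.1·0.25 = 0.025, so R = e^0.025 = 1.0253
Risk-neutral probability p = (e^0.025 − 0.7788)/(1.2840 − 0.7788) = 0.2465/0.5052 = 0.4879
Terminal stock prices: S_u = 154.1, S_d = 93.46
Terminal payoffs (S − K): max(25.08, 0) = 25.08, max(-35.54, 0) = 0
Node 0 (S = 120): V_0 = e^(−0.025)·[0.4879·25.0831 + 0.5121·0.0000] = 11.9366

£11.94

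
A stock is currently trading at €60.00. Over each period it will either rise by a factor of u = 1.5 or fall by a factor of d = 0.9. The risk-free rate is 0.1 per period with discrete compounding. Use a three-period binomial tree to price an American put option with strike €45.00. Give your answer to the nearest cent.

€0.28

Risk-neutral probability p = (1 + 0.1 − 0.9)/(1.5 − 0.9) = 0.2000/0.6000 = 0.3333
Terminal stock prices: S_uuu = 202.5, S_uud = 121.5, S_udd = 72.9, S_ddd = 43.74
Terminal payoffs (K − S): max(-157.5, 0) = 0, max(-76.5, 0) = 0, max(-27.9, 0) = 0, max(1.26, 0) = 1.26
Node uu (S = 135): continuation = 1/1.1·[0.3333·0.0000 + 0.6667·0.0000] = 0.0000; exercise value = 0.0000 ≤ continuation, so V_uu = 0.0000
Node ud (S = 81): continuation = 1/1.1·[0.3333·0.0000 + 0.6667·0.0000] = 0.0000; exercise value = 0.0000 ≤ continuation, so V_ud = 0.0000
Node dd (S = 48.6): continuation = 1/1.1·[0.3333·0.0000 + 0.6667·1.2600] = 0.7636; exercise value = 0.0000 ≤ continuation, so V_dd = 0.7636
Node u (S = 90): continuation = 1/1.1·[0.3333·0.0000 + 0.6667·0.0000] = 0.0000; exercise value = 0.0000 ≤ continuation, so V_u = 0.0000
Node d (S = 54): continuation = 1/1.1·[0.3333·0.0000 + 0.6667·0.7636] = 0.4628; exercise value = 0.0000 ≤ continuation, so V_d = 0.4628
Node 0 (S = 60): continuation = 1/1.1·[0.3333·0.0000 + 0.6667·0.4628] = 0.2805; exercise value = 0.0000 ≤ continuation, so V_0 = 0.2805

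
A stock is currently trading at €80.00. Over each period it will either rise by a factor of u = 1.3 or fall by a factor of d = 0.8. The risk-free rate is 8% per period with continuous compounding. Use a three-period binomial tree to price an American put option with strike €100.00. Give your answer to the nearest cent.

Risk-neutral probability p = (e^0.08 − 0.8)/(1.3 − 0.8) = 0.2833/0.5000 = 0.5666
Terminal stock prices: S_uuu = 175.8, S_uud = 108.2, S_udd = 66.56, S_ddd = 40.96
Terminal payoffs (K − S): max(-75.76, 0) = 0, max(-8.16, 0) = 0, max(33.44, 0) = 33.44, max(59.04, 0) = 59.04
Node uu (S = 135.2): continuation = e^(−0.08)·[0.5666·0.0000 + 0.4334·0.0000] = 0.0000; exercise value = 0.0000 ≤ continuation, so V_uu = 0.0000
Node ud (S = 83.2): continuation = e^(−0.08)·[0.5666·0.0000 + 0.4334·33.4400] = 13.3794; exercise value = 16.8000 > continuation, so V_ud = 16.8000 (exercise)
Node dd (S = 51.2): continuation = e^(−0.08)·[0.5666·33.4400 + 0.4334·59.0400] = 41.1116; exercise value = 48.8000 > continuation, so V_dd = 48.8000 (exercise)
Node u (S = 104): continuation = e^(−0.08)·[0.5666·0.0000 + 0.4334·16.8000] = 6.7217; exercise value = 0.0000 ≤ continuation, so V_u = 6.7217
Node d (S = 64): continuation = e^(−0.08)·[0.5666·16.8000 + 0.4334·48.8000] = 28.3116; exercise value = 36.0000 > continuation, so V_d = 36.0000 (exercise)
Node 0 (S = 80): continuation = e^(−0.08)·[0.5666·6.7217 + 0.4334·36.0000] = 17.9192; exercise value = 20.0000 > continuation, so V_0 = 20.0000 (exercise)

€20.00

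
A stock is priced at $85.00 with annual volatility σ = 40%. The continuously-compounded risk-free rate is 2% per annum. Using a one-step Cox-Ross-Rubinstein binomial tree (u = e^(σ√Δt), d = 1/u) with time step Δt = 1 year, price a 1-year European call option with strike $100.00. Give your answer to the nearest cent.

$11.19

CRR parameters: u = e^(σ√Δt) = e^(0.4·√1) = 1.4918, d = 1/u = 0.6703
Per-period rate: rΔt = 0.02·1 = 0.02, so R = e^0.02 = 1.0202
Risk-neutral probability p = (e^0.02 − 0.6703)/(1.4918 − 0.6703) = 0.3499/0.8215 = 0.4259
Terminal stock prices: S_u = 126.8, S_d = 56.98
Terminal payoffs (S − K): max(26.81, 0) = 26.81, max(-43.02, 0) = 0
Node 0 (S = 85): V_0 = e^(−0.02)·[0.4259·26.8051 + 0.5741·0.0000] = 11.1903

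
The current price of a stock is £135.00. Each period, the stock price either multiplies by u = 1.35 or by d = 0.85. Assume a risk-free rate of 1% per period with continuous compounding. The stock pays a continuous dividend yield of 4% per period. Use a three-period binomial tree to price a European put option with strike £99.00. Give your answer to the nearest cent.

£6.83

Per-period risk-free factor R = e^0.01 = 1.0101; dividend-adjusted growth = e^(0.01−0.04) = 0.9704.
Risk-neutral probability p = (0.9704 − 0.85)/(1.35 − 0.85) = 0.1204/0.5000 = 0.2409
Terminal stock prices: S_uuu = 332.2, S_uud = 209.1, S_udd = 131.7, S_ddd = 82.91
Terminal payoffs (K − S): max(-233.2, 0) = 0, max(-110.1, 0) = 0, max(-32.68, 0) = 0, max(16.09, 0) = 16.09
Node uu (S = 246): V_uu = e^(−0.01)·[0.2409·0.0000 + 0.7591·0.0000] = 0.0000
Node ud (S = 154.9): V_ud = e^(−0.01)·[0.2409·0.0000 + 0.7591·0.0000] = 0.0000
Node dd (S = 97.54): V_dd = e^(−0.01)·[0.2409·0.0000 + 0.7591·16.0931] = 12.0949
Node u (S = 182.2): V_u = e^(−0.01)·[0.2409·0.0000 + 0.7591·0.0000] = 0.0000
Node d (S = 114.8): V_d = e^(−0.01)·[0.2409·0.0000 + 0.7591·12.0949] = 9.0900
Node 0 (S = 135): V_0 = e^(−0.01)·[0.2409·0.0000 + 0.7591·9.0900] = 6.8316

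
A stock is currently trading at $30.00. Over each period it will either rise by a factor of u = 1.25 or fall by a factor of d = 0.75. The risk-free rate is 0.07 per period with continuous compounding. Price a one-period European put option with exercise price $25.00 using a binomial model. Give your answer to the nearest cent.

Risk-neutral probability p = (e^0.07 − 0.75)/(1.25 − 0.75) = 0.3225/0.5000 = 0.6450
Terminal stock prices: S_u = 37.5, S_d = 22.5
Terminal payoffs (K − S): max(-12.5, 0) = 0, max(2.5, 0) = 2.5
Node 0 (S = 30): V_0 = e^(−0.07)·[0.6450·0.0000 + 0.3550·2.5000] = 0.8275

$0.83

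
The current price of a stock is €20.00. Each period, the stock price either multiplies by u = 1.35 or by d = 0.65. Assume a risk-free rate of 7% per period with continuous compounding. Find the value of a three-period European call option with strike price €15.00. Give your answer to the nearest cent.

Risk-neutral probability p = (e^0.07 − 0.65)/(1.35 − 0.65) = 0.4225/0.7000 = 0.6036
Terminal stock prices: S_uuu = 49.21, S_uud = 23.69, S_udd = 11.41, S_ddd = 5.492
Terminal payoffs (S − K): max(34.21, 0) = 34.21, max(8.693, 0) = 8.693, max(-3.592, 0) = 0, max(-9.508, 0) = 0
Node uu (S = 36.45): V_uu = e^(−0.07)·[0.6036·34.2075 + 0.3964·8.6925] = 22.4641
Node ud (S = 17.55): V_ud = e^(−0.07)·[0.6036·8.6925 + 0.3964·0.0000] = 4.8919
Node dd (S = 8.45): V_dd = e^(−0.07)·[0.6036·0.0000 + 0.3964·0.0000] = 0.0000
Node u (S = 27): V_u = e^(−0.07)·[0.6036·22.4641 + 0.3964·4.8919] = 14.4504
Node d (S = 13): V_d = e^(−0.07)·[0.6036·4.8919 + 0.3964·0.0000] = 2.7531
Node 0 (S = 20): V_0 = e^(−0.07)·[0.6036·14.4504 + 0.3964·2.7531] = 9.1499

€9.15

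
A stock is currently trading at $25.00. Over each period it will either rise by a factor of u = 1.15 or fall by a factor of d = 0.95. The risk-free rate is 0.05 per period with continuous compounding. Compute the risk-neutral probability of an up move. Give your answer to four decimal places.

Risk-neutral probability p = (e^0.05 − 0.95)/(1.15 − 0.95) = 0.1013/0.2000 = 0.5064

p = 0.5064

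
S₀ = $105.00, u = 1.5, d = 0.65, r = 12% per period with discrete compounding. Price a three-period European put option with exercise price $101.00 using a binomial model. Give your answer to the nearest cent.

$12.72

Risk-neutral probability p = (1 + 0.12 − 0.65)/(1.5 − 0.65) = 0.4700/0.8500 = 0.5529
Terminal stock prices: S_uuu = 354.4, S_uud = 153.6, S_udd = 66.54, S_ddd = 28.84
Terminal payoffs (K − S): max(-253.4, 0) = 0, max(-52.56, 0) = 0, max(34.46, 0) = 34.46, max(72.16, 0) = 72.16
Node uu (S = 236.2): V_uu = 1/1.12·[0.5529·0.0000 + 0.4471·0.0000] = 0.0000
Node ud (S = 102.4): V_ud = 1/1.12·[0.5529·0.0000 + 0.4471·34.4562] = 13.7535
Node dd (S = 44.36): V_dd = 1/1.12·[0.5529·34.4562 + 0.4471·72.1644] = 45.8161
Node u (S = 157.5): V_u = 1/1.12·[0.5529·0.0000 + 0.4471·13.7535] = 5.4899
Node d (S = 68.25): V_d = 1/1.12·[0.5529·13.7535 + 0.4471·45.8161] = 25.0780
Node 0 (S = 105): V_0 = 1/1.12·[0.5529·5.4899 + 0.4471·25.0780] = 12.7205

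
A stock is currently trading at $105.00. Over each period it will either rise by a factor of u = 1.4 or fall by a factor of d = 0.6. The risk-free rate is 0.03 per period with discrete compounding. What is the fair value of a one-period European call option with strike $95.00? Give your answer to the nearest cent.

$27.14

Risk-neutral probability p = (1 + 0.03 − 0.6)/(1.4 − 0.6) = 0.4300/0.8000 = 0.5375
Terminal stock prices: S_u = 147, S_d = 63
Terminal payoffs (S − K): max(52, 0) = 52, max(-32, 0) = 0
Node 0 (S = 105): V_0 = 1/1.03·[0.5375·52.0000 + 0.4625·0.0000] = 27.1359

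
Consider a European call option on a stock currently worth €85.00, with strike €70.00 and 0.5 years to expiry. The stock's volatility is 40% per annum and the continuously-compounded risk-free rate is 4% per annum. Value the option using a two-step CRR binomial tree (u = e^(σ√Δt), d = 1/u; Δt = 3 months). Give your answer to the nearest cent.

€19.90

CRR parameters: u = e^(σ√Δt) = e^(0.4·√0.25) = 1.2214, d = 1/u = 0.8187
Per-period rate: rΔt = 0.04·0.25 = 0.01, so R = e^0.01 = 1.0101
Risk-neutral probability p = (e^0.01 − 0.8187)/(1.2214 − 0.8187) = 0.1913/0.4027 = 0.4751
Terminal stock prices: S_uu = 126.8, S_ud = 85, S_dd = 56.98
Terminal payoffs (S − K): max(56.81, 0) = 56.81, max(15, 0) = 15, max(-13.02, 0) = 0
Node u (S = 103.8): V_u = e^(−0.01)·[0.4751·56.8051 + 0.5249·15.0000] = 34.5157
Node d (S = 69.59): V_d = e^(−0.01)·[0.4751·15.0000 + 0.5249·0.0000] = 7.0560
Node 0 (S = 85): V_0 = e^(−0.01)·[0.4751·34.5157 + 0.5249·7.0560] = 19.9028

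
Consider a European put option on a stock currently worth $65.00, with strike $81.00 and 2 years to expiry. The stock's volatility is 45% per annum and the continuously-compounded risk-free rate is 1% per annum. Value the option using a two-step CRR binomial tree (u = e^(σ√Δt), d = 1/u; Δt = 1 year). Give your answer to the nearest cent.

$26.78

CRR parameters: u = e^(σ√Δt) = e^(0.45·√1) = 1.5683, d = 1/u = 0.6376
Per-period rate: rΔt = 0.01·1 = 0.01, so R = e^0.01 = 1.0101
Risk-neutral probability p = (e^0.01 − 0.6376)/(1.5683 − 0.6376) = 0.3724/0.9307 = 0.4002
Terminal stock prices: S_uu = 159.9, S_ud = 65, S_dd = 26.43
Terminal payoffs (K − S): max(-78.87, 0) = 0, max(16, 0) = 16, max(54.57, 0) = 54.57
Node u (S = 101.9): V_u = e^(−0.01)·[0.4002·0.0000 + 0.5998·16.0000] = 9.5020
Node d (S = 41.45): V_d = e^(−0.01)·[0.4002·16.0000 + 0.5998·54.5730] = 38.7482
Node 0 (S = 65): V_0 = e^(−0.01)·[0.4002·9.5020 + 0.5998·38.7482] = 26.7759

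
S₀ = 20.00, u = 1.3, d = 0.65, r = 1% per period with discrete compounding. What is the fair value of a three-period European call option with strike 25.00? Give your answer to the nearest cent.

Risk-neutral probability p = (1 + 0.01 − 0.65)/(1.3 − 0.65) = 0.3600/0.6500 = 0.5538
Terminal stock prices: S_uuu = 43.94, S_uud = 21.97, S_udd = 10.99, S_ddd = 5.492
Terminal payoffs (S − K): max(18.94, 0) = 18.94, max(-3.03, 0) = 0, max(-14.01, 0) = 0, max(-19.51, 0) = 0
Node uu (S = 33.8): V_uu = 1/1.01·[0.5538·18.9400 + 0.4462·0.0000] = 10.3860
Node ud (S = 16.9): V_ud = 1/1.01·[0.5538·0.0000 + 0.4462·0.0000] = 0.0000
Node dd (S = 8.45): V_dd = 1/1.01·[0.5538·0.0000 + 0.4462·0.0000] = 0.0000
Node u (S = 26): V_u = 1/1.01·[0.5538·10.3860 + 0.4462·0.0000] = 5.6953
Node d (S = 13): V_d = 1/1.01·[0.5538·0.0000 + 0.4462·0.0000] = 0.0000
Node 0 (S = 20): V_0 = 1/1.01·[0.5538·5.6953 + 0.4462·0.0000] = 3.1231

3.12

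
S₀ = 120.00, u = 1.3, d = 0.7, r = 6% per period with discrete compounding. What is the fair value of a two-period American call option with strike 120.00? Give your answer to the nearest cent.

26.53

Risk-neutral probability p = (1 + 0.06 − 0.7)/(1.3 − 0.7) = 0.3600/0.6000 = 0.6000
Terminal stock prices: S_uu = 202.8, S_ud = 109.2, S_dd = 58.8
Terminal payoffs (S − K): max(82.8, 0) = 82.8, max(-10.8, 0) = 0, max(-61.2, 0) = 0
Node u (S = 156): continuation = 1/1.06·[0.6000·82.8000 + 0.4000·0.0000] = 46.8679; exercise value = 36.0000 ≤ continuation, so V_u = 46.8679
Node d (S = 84): continuation = 1/1.06·[0.6000·0.0000 + 0.4000·0.0000] = 0.0000; exercise value = 0.0000 ≤ continuation, so V_d = 0.0000
Node 0 (S = 120): continuation = 1/1.06·[0.6000·46.8679 + 0.4000·0.0000] = 26.5290; exercise value = 0.0000 ≤ continuation, so V_0 = 26.5290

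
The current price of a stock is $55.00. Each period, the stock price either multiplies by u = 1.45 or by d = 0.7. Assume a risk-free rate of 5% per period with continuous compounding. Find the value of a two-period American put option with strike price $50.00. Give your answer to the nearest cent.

Risk-neutral probability p = (e^0.05 − 0.7)/(1.45 − 0.7) = 0.3513/0.7500 = 0.4684
Terminal stock prices: S_uu = 115.6, S_ud = 55.82, S_dd = 26.95
Terminal payoffs (K − S): max(-65.64, 0) = 0, max(-5.825, 0) = 0, max(23.05, 0) = 23.05
Node u (S = 79.75): continuation = e^(−0.05)·[0.4684·0.0000 + 0.5316·0.0000] = 0.0000; exercise value = 0.0000 ≤ continuation, so V_u = 0.0000
Node d (S = 38.5): continuation = e^(−0.05)·[0.4684·0.0000 + 0.5316·23.0500] = 11.6566; exercise value = 11.5000 ≤ continuation, so V_d = 11.6566
Node 0 (S = 55): continuation = e^(−0.05)·[0.4684·0.0000 + 0.5316·11.6566] = 5.8949; exercise value = 0.0000 ≤ continuation, so V_0 = 5.8949

$5.89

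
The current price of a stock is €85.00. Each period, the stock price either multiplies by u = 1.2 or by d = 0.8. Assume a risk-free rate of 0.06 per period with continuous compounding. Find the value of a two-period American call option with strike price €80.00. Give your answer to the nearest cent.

€16.76

Risk-neutral probability p = (e^0.06 − 0.8)/(1.2 − 0.8) = 0.2618/0.4000 = 0.6546
Terminal stock prices: S_uu = 122.4, S_ud = 81.6, S_dd = 54.4
Terminal payoffs (S − K): max(42.4, 0) = 42.4, max(1.6, 0) = 1.6, max(-25.6, 0) = 0
Node u (S = 102): continuation = e^(−0.06)·[0.6546·42.4000 + 0.3454·1.6000] = 26.6588; exercise value = 22.0000 ≤ continuation, so V_u = 26.6588
Node d (S = 68): continuation = e^(−0.06)·[0.6546·1.6000 + 0.3454·0.0000] = 0.9864; exercise value = 0.0000 ≤ continuation, so V_d = 0.9864
Node 0 (S = 85): continuation = e^(−0.06)·[0.6546·26.6588 + 0.3454·0.9864] = 16.7553; exercise value = 5.0000 ≤ continuation, so V_0 = 16.7553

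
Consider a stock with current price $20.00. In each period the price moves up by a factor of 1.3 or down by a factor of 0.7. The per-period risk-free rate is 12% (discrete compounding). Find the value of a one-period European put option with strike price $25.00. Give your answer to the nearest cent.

Risk-neutral probability p = (1 + 0.12 − 0.7)/(1.3 − 0.7) = 0.4200/0.6000 = 0.7000
Terminal stock prices: S_u = 26, S_d = 14
Terminal payoffs (K − S): max(-1, 0) = 0, max(11, 0) = 11
Node 0 (S = 20): V_0 = 1/1.12·[0.7000·0.0000 + 0.3000·11.0000] = 2.9464

$2.95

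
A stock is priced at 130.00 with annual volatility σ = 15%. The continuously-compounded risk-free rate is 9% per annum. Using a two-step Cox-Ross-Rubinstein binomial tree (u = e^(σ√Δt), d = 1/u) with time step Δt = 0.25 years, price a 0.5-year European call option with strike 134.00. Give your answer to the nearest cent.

6.52

CRR parameters: u = e^(σ√Δt) = e^(0.15·√0.25) = 1.0779, d = 1/u = 0.9277
Per-period rate: rΔt = 0.09·0.25 = 0.0225, so R = e^0.0225 = 1.0228
Risk-neutral probability p = (e^0.0225 − 0.9277)/(1.0779 − 0.9277) = 0.0950/0.1501 = 0.6328
Terminal stock prices: S_uu = 151, S_ud = 130, S_dd = 111.9
Terminal payoffs (S − K): max(17.04, 0) = 17.04, max(-4, 0) = 0, max(-22.11, 0) = 0
Node u (S = 140.1): V_u = e^(−0.0225)·[0.6328·17.0385 + 0.3672·0.0000] = 10.5423
Node d (S = 120.6): V_d = e^(−0.0225)·[0.6328·0.0000 + 0.3672·0.0000] = 0.0000
Node 0 (S = 130): V_0 = e^(−0.0225)·[0.6328·10.5423 + 0.3672·0.0000] = 6.5229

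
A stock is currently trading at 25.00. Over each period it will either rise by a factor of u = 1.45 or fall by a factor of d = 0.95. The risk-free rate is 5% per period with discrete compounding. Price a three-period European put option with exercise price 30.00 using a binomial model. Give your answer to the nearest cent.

3.79

Risk-neutral probability p = (1 + 0.05 − 0.95)/(1.45 − 0.95) = 0.1000/0.5000 = 0.2000
Terminal stock prices: S_uuu = 76.22, S_uud = 49.93, S_udd = 32.72, S_ddd = 21.43
Terminal payoffs (K − S): max(-46.22, 0) = 0, max(-19.93, 0) = 0, max(-2.716, 0) = 0, max(8.566, 0) = 8.566
Node uu (S = 52.56): V_uu = 1/1.05·[0.2000·0.0000 + 0.8000·0.0000] = 0.0000
Node ud (S = 34.44): V_ud = 1/1.05·[0.2000·0.0000 + 0.8000·0.0000] = 0.0000
Node dd (S = 22.56): V_dd = 1/1.05·[0.2000·0.0000 + 0.8000·8.5656] = 6.5262
Node u (S = 36.25): V_u = 1/1.05·[0.2000·0.0000 + 0.8000·0.0000] = 0.0000
Node d (S = 23.75): V_d = 1/1.05·[0.2000·0.0000 + 0.8000·6.5262] = 4.9723
Node 0 (S = 25): V_0 = 1/1.05·[0.2000·0.0000 + 0.8000·4.9723] = 3.7884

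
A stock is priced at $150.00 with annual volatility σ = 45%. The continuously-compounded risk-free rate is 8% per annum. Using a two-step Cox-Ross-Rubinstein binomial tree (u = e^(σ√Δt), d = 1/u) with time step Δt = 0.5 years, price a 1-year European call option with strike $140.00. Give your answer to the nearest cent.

$35.65

CRR parameters: u = e^(σ√Δt) = e^(0.45·√0.5) = 1.3746, d = 1/u = 0.7275
Per-period rate: rΔt = 0.08·0.5 = 0.04, so R = e^0.04 = 1.0408
Risk-neutral probability p = (e^0.04 − 0.7275)/(1.3746 − 0.7275) = 0.3134/0.6472 = 0.4842
Terminal stock prices: S_uu = 283.4, S_ud = 150, S_dd = 79.38
Terminal payoffs (S − K): max(143.4, 0) = 143.4, max(10, 0) = 10, max(-60.62, 0) = 0
Node u (S = 206.2): V_u = e^(−0.04)·[0.4842·143.4488 + 0.5158·10.0000] = 71.6868
Node d (S = 109.1): V_d = e^(−0.04)·[0.4842·10.0000 + 0.5158·0.0000] = 4.6519
Node 0 (S = 150): V_0 = e^(−0.04)·[0.4842·71.6868 + 0.5158·4.6519] = 35.6533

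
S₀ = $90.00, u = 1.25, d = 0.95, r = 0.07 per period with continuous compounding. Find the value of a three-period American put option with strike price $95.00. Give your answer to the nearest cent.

Risk-neutral probability p = (e^0.07 − 0.95)/(1.25 − 0.95) = 0.1225/0.3000 = 0.4084
Terminal stock prices: S_uuu = 175.8, S_uud = 133.6, S_udd = 101.5, S_ddd = 77.16
Terminal payoffs (K − S): max(-80.78, 0) = 0, max(-38.59, 0) = 0, max(-6.531, 0) = 0, max(17.84, 0) = 17.84
Node uu (S = 140.6): continuation = e^(−0.07)·[0.4084·0.0000 + 0.5916·0.0000] = 0.0000; exercise value = 0.0000 ≤ continuation, so V_uu = 0.0000
Node ud (S = 106.9): continuation = e^(−0.07)·[0.4084·0.0000 + 0.5916·0.0000] = 0.0000; exercise value = 0.0000 ≤ continuation, so V_ud = 0.0000
Node dd (S = 81.22): continuation = e^(−0.07)·[0.4084·0.0000 + 0.5916·17.8363] = 9.8392; exercise value = 13.7750 > continuation, so V_dd = 13.7750 (exercise)
Node u (S = 112.5): continuation = e^(−0.07)·[0.4084·0.0000 + 0.5916·0.0000] = 0.0000; exercise value = 0.0000 ≤ continuation, so V_u = 0.0000
Node d (S = 85.5): continuation = e^(−0.07)·[0.4084·0.0000 + 0.5916·13.7750] = 7.5989; exercise value = 9.5000 > continuation, so V_d = 9.5000 (exercise)
Node 0 (S = 90): continuation = e^(−0.07)·[0.4084·0.0000 + 0.5916·9.5000] = 5.2406; exercise value = 5.0000 ≤ continuation, so V_0 = 5.2406

$5.24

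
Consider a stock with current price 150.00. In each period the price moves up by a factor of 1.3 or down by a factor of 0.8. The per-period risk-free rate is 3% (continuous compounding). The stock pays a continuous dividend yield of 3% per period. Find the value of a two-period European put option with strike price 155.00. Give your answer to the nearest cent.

Per-period risk-free factor R = e^0.03 = 1.0305; dividend-adjusted growth = e^(0.03−0.03) = 1.0000.
Risk-neutral probability p = (1.0000 − 0.8)/(1.3 − 0.8) = 0.2000/0.5000 = 0.4000
Terminal stock prices: S_uu = 253.5, S_ud = 156, S_dd = 96
Terminal payoffs (K − S): max(-98.5, 0) = 0, max(-1, 0) = 0, max(59, 0) = 59
Node u (S = 195): V_u = e^(−0.03)·[0.4000·0.0000 + 0.6000·0.0000] = 0.0000
Node d (S = 120): V_d = e^(−0.03)·[0.4000·0.0000 + 0.6000·59.0000] = 34.3538
Node 0 (S = 150): V_0 = e^(−0.03)·[0.4000·0.0000 + 0.6000·34.3538] = 20.0031

20.00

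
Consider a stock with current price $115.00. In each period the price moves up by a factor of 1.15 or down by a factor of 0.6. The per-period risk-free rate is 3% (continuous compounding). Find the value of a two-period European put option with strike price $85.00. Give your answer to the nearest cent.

$3.75

Risk-neutral probability p = (e^0.03 − 0.6)/(1.15 − 0.6) = 0.4305/0.5500 = 0.7826
Terminal stock prices: S_uu = 152.1, S_ud = 79.35, S_dd = 41.4
Terminal payoffs (K − S): max(-67.09, 0) = 0, max(5.65, 0) = 5.65, max(43.6, 0) = 43.6
Node u (S = 132.2): V_u = e^(−0.03)·[0.7826·0.0000 + 0.2174·5.6500] = 1.1918
Node d (S = 69): V_d = e^(−0.03)·[0.7826·5.6500 + 0.2174·43.6000] = 13.4879
Node 0 (S = 115): V_0 = e^(−0.03)·[0.7826·1.1918 + 0.2174·13.4879] = 3.7502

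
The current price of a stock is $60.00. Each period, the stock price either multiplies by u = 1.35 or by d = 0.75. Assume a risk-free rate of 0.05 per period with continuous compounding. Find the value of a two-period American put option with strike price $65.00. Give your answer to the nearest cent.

$10.43

Risk-neutral probability p = (e^0.05 − 0.75)/(1.35 − 0.75) = 0.3013/0.6000 = 0.5021
Terminal stock prices: S_uu = 109.4, S_ud = 60.75, S_dd = 33.75
Terminal payoffs (K − S): max(-44.35, 0) = 0, max(4.25, 0) = 4.25, max(31.25, 0) = 31.25
Node u (S = 81): continuation = e^(−0.05)·[0.5021·0.0000 + 0.4979·4.2500] = 2.0128; exercise value = 0.0000 ≤ continuation, so V_u = 2.0128
Node d (S = 45): continuation = e^(−0.05)·[0.5021·4.2500 + 0.4979·31.2500] = 16.8299; exercise value = 20.0000 > continuation, so V_d = 20.0000 (exercise)
Node 0 (S = 60): continuation = e^(−0.05)·[0.5021·2.0128 + 0.4979·20.0000] = 10.4334; exercise value = 5.0000 ≤ continuation, so V_0 = 10.4334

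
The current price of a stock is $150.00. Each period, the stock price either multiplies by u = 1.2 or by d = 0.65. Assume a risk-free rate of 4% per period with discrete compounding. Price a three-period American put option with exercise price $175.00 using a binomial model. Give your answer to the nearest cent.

$37.24

Risk-neutral probability p = (1 + 0.04 − 0.65)/(1.2 − 0.65) = 0.3900/0.5500 = 0.7091
Terminal stock prices: S_uuu = 259.2, S_uud = 140.4, S_udd = 76.05, S_ddd = 41.19
Terminal payoffs (K − S): max(-84.2, 0) = 0, max(34.6, 0) = 34.6, max(98.95, 0) = 98.95, max(133.8, 0) = 133.8
Node uu (S = 216): continuation = 1/1.04·[0.7091·0.0000 + 0.2909·34.6000] = 9.6783; exercise value = 0.0000 ≤ continuation, so V_uu = 9.6783
Node ud (S = 117): continuation = 1/1.04·[0.7091·34.6000 + 0.2909·98.9500] = 51.2692; exercise value = 58.0000 > continuation, so V_ud = 58.0000 (exercise)
Node dd (S = 63.38): continuation = 1/1.04·[0.7091·98.9500 + 0.2909·133.8063] = 104.8942; exercise value = 111.6250 > continuation, so V_dd = 111.6250 (exercise)
Node u (S = 180): continuation = 1/1.04·[0.7091·9.6783 + 0.2909·58.0000] = 22.8226; exercise value = 0.0000 ≤ continuation, so V_u = 22.8226
Node d (S = 97.5): continuation = 1/1.04·[0.7091·58.0000 + 0.2909·111.6250] = 70.7692; exercise value = 77.5000 > continuation, so V_d = 77.5000 (exercise)
Node 0 (S = 150): continuation = 1/1.04·[0.7091·22.8226 + 0.2909·77.5000] = 37.2392; exercise value = 25.0000 ≤ continuation, so V_0 = 37.2392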